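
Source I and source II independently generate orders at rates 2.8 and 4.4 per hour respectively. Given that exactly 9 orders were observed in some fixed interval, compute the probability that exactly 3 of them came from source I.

Given the total, each event is independently from source I with probability p = λ_I/(λ_I+λ_II) = 2.8/7.2 ≈ 0.3889.
So K ~ Binomial(9, 2.8/7.2): P(K = 3) = C(9,3) · (2.8/7.2)^3 · (4.4/7.2)^6 ≈ 0.2573.

0.2573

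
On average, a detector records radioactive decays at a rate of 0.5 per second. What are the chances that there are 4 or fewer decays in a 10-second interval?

0.4405

Over the interval, μ = 0.5 × 10 = 5 (a 10-second interval = 10 seconds).
P(N ≤ 4) = Σ_{j=0}^{4} e^(−μ) μ^j/j! ≈ 0.4405.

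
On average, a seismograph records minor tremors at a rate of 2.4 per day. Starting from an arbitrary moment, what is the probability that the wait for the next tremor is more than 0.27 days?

0.5231

The wait for the next event is exponential with rate λ = 2.4 per day.
P(T > 0.27) = e^(−λt) = e^(−2.4 × 0.27) = e^(−0.648) ≈ 0.5231.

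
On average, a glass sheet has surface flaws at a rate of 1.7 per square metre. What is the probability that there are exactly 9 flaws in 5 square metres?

Over the interval, μ = 1.7 × 5 = 8.5 (5 square metres).
P(N = 9) = e^(−μ) μ^9/9! = e^(−8.5) · 8.5^9/362880 ≈ 0.1299.

0.1299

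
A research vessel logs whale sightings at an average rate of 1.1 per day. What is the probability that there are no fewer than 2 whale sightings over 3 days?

Over the interval, μ = 1.1 × 3 = 3.3 (3 days).
P(N ≥ 2) = 1 − P(N ≤ 1) = 1 − Σ_{j=0}^{1} e^(−μ) μ^j/j! ≈ 0.8414.

0.8414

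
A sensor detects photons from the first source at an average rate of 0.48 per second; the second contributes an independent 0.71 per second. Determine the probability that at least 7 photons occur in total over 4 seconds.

0.2036

Independent Poisson processes superpose: combined rate λ = 0.48 + 0.71 = 1.19 per second.
Over the interval, μ = 1.19 × 4 = 4.76 (4 seconds).
P(N ≥ 7) = 1 − P(N ≤ 6) ≈ 0.2036.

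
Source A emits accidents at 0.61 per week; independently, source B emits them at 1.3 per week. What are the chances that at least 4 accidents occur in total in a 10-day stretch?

0.2922

Independent Poisson processes superpose: combined rate λ = 0.61 + 1.3 = 1.91 per week.
Over the interval, μ = 1.91 × 10/7 ≈ 2.72857 (a 10-day stretch = 10/7 weeks).
P(N ≥ 4) = 1 − P(N ≤ 3) ≈ 0.2922.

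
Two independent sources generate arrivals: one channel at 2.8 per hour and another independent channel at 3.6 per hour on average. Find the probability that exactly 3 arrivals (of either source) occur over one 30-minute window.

0.2226

Independent Poisson processes superpose: combined rate λ = 2.8 + 3.6 = 6.4 per hour.
Over the interval, μ = 6.4 × 0.5 = 3.2 (a 30-minute window = 0.5 hours).
P(N = 3) = e^(−3.2) · 3.2^3/3! ≈ 0.2226.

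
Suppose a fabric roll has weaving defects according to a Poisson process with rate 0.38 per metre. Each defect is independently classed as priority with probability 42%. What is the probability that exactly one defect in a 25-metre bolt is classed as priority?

Thinning: the defects that are classed as priority themselves form a Poisson process with rate 0.42 × 0.38 = 0.1596 per metre.
Over the interval, μ = 0.1596 × 25 = 3.99 (a 25-metre bolt = 25 metres).
P(N = 1) = e^(−3.99) · 3.99^1/1! ≈ 0.0738.

0.0738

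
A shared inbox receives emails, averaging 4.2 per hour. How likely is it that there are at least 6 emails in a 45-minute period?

Over the interval, μ = 4.2 × 0.75 = 3.15 (a 45-minute period = 0.75 hours).
P(N ≥ 6) = 1 − P(N ≤ 5) = 1 − Σ_{j=0}^{5} e^(−μ) μ^j/j! ≈ 0.0998.

0.0998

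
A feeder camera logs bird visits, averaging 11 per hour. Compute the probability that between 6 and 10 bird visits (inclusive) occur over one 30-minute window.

Over the interval, μ = 11 × 0.5 = 5.5 (a 30-minute window = 0.5 hours).
P(6 ≤ N ≤ 10) = Σ_{j=6}^{10} e^(−5.5) · 5.5^j/j! ≈ 0.4458.

0.4458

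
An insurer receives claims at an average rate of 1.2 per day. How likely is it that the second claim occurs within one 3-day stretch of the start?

0.8743

Over the interval, μ = 1.2 × 3 = 3.6 (a 3-day stretch = 3 days).
The second arrival falls in the interval iff at least 2 events occur there: P(S_2 ≤ t) = P(N ≥ 2) = 1 − P(N ≤ 1) ≈ 0.8743.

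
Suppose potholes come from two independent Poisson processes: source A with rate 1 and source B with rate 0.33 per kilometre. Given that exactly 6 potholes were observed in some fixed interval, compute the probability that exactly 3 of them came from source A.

0.1299

Given the total, each event is independently from source A with probability p = λ_A/(λ_A+λ_B) = 1/1.33 ≈ 0.7519.
So K ~ Binomial(6, 1/1.33): P(K = 3) = C(6,3) · (1/1.33)^3 · (0.33/1.33)^3 ≈ 0.1299.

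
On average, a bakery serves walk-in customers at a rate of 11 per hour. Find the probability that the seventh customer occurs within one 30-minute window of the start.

0.3140

Over the interval, μ = 11 × 0.5 = 5.5 (a 30-minute window = 0.5 hours).
The seventh arrival falls in the interval iff at least 7 events occur there: P(S_7 ≤ t) = P(N ≥ 7) = 1 − P(N ≤ 6) ≈ 0.3140.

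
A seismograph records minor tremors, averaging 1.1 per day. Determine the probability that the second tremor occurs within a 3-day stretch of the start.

0.8414

Over the interval, μ = 1.1 × 3 = 3.3 (a 3-day stretch = 3 days).
The second arrival falls in the interval iff at least 2 events occur there: P(S_2 ≤ t) = P(N ≥ 2) = 1 − P(N ≤ 1) ≈ 0.8414.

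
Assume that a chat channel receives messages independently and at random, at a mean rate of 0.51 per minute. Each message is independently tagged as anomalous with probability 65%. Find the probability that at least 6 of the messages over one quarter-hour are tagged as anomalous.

Thinning: the messages that are tagged as anomalous themselves form a Poisson process with rate 0.65 × 0.51 = 0.3315 per minute.
Over the interval, μ = 0.3315 × 15 = 4.9725 (a quarter-hour = 15 minutes).
P(N ≥ 6) = 1 − P(N ≤ 5) ≈ 0.3792.

0.3792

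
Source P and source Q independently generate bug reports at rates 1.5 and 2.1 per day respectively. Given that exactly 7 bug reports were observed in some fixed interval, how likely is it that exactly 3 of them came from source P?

0.2932

Given the total, each event is independently from source P with probability p = λ_P/(λ_P+λ_Q) = 1.5/3.6 ≈ 0.4167.
So K ~ Binomial(7, 1.5/3.6): P(K = 3) = C(7,3) · (1.5/3.6)^3 · (2.1/3.6)^4 ≈ 0.2932.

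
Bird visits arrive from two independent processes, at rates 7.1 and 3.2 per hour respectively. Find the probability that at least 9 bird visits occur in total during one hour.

Independent Poisson processes superpose: combined rate λ = 7.1 + 3.2 = 10.3 per hour.
So μ = 10.3.
P(N ≥ 9) = 1 − P(N ≤ 8) ≈ 0.6999.

0.6999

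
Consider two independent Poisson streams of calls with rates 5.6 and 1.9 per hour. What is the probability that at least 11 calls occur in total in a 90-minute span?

0.5696

Independent Poisson processes superpose: combined rate λ = 5.6 + 1.9 = 7.5 per hour.
Over the interval, μ = 7.5 × 1.5 = 11.25 (a 90-minute span = 1.5 hours).
P(N ≥ 11) = 1 − P(N ≤ 10) ≈ 0.5696.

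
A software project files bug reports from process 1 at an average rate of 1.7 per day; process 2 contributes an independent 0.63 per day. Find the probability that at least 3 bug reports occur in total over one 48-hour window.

Independent Poisson processes superpose: combined rate λ = 1.7 + 0.63 = 2.33 per day.
Over the interval, μ = 2.33 × 2 = 4.66 (a 48-hour window = 2 days).
P(N ≥ 3) = 1 − P(N ≤ 2) ≈ 0.8436.

0.8436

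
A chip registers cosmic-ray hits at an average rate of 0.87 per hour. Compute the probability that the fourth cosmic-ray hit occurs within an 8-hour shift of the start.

Over the interval, μ = 0.87 × 8 = 6.96 (an 8-hour shift = 8 hours).
The fourth arrival falls in the interval iff at least 4 events occur there: P(S_4 ≤ t) = P(N ≥ 4) = 1 − P(N ≤ 3) ≈ 0.9161.

0.9161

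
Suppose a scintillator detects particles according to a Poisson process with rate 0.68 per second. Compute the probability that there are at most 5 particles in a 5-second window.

Over the interval, μ = 0.68 × 5 = 3.4 (a 5-second window = 5 seconds).
P(N ≤ 5) = Σ_{j=0}^{5} e^(−μ) μ^j/j! ≈ 0.8705.

0.8705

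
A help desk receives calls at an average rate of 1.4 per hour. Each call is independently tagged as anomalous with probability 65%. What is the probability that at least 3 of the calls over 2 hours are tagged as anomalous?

Thinning: the calls that are tagged as anomalous themselves form a Poisson process with rate 0.65 × 1.4 = 0.91 per hour.
Over the interval, μ = 0.91 × 2 = 1.82 (2 hours).
P(N ≥ 3) = 1 − P(N ≤ 2) ≈ 0.2747.

0.2747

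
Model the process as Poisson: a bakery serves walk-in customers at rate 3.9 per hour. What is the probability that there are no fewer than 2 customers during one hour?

0.9008

With mean μ = 3.9 per hour,
P(N ≥ 2) = 1 − P(N ≤ 1) = 1 − Σ_{j=0}^{1} e^(−μ) μ^j/j! ≈ 0.9008.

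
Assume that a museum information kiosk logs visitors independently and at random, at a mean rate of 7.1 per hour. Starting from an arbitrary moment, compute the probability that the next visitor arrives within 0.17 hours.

Inter-arrival times are exponential with rate λ = 7.1 per hour.
P(T ≤ 0.17) = 1 − e^(−λt) = 1 − e^(−7.1 × 0.17) = 1 − e^(−1.207) ≈ 0.7009.

0.7009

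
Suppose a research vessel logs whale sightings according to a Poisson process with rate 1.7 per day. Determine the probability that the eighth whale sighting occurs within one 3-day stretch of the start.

Over the interval, μ = 1.7 × 3 = 5.1 (a 3-day stretch = 3 days).
The eighth arrival falls in the interval iff at least 8 events occur there: P(S_8 ≤ t) = P(N ≥ 8) = 1 − P(N ≤ 7) ≈ 0.1440.

0.1440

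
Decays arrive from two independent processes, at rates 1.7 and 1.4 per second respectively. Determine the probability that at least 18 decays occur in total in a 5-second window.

0.2948

Independent Poisson processes superpose: combined rate λ = 1.7 + 1.4 = 3.1 per second.
Over the interval, μ = 3.1 × 5 = 15.5 (a 5-second window = 5 seconds).
P(N ≥ 18) = 1 − P(N ≤ 17) ≈ 0.2948.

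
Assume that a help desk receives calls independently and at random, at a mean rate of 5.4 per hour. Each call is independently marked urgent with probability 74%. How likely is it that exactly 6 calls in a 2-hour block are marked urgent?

Thinning: the calls that are marked urgent themselves form a Poisson process with rate 0.74 × 5.4 = 3.996 per hour.
Over the interval, μ = 3.996 × 2 = 7.992 (a 2-hour block = 2 hours).
P(N = 6) = e^(−7.992) · 7.992^6/6! ≈ 0.1224.

0.1224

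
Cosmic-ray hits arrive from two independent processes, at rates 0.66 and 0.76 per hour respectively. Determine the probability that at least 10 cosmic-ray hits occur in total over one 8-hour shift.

Independent Poisson processes superpose: combined rate λ = 0.66 + 0.76 = 1.42 per hour.
Over the interval, μ = 1.42 × 8 = 11.36 (an 8-hour shift = 8 hours).
P(N ≥ 10) = 1 − P(N ≤ 9) ≈ 0.6972.

0.6972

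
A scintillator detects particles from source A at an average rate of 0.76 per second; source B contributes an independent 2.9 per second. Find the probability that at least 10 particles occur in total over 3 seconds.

0.6573

Independent Poisson processes superpose: combined rate λ = 0.76 + 2.9 = 3.66 per second.
Over the interval, μ = 3.66 × 3 = 10.98 (3 seconds).
P(N ≥ 10) = 1 − P(N ≤ 9) ≈ 0.6573.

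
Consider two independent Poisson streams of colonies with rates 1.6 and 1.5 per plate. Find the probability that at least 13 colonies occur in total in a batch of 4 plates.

0.4697

Independent Poisson processes superpose: combined rate λ = 1.6 + 1.5 = 3.1 per plate.
Over the interval, μ = 3.1 × 4 = 12.4 (a batch of 4 plates = 4 plates).
P(N ≥ 13) = 1 − P(N ≤ 12) ≈ 0.4697.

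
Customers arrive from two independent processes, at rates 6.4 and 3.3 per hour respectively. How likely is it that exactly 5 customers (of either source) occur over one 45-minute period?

0.1176

Independent Poisson processes superpose: combined rate λ = 6.4 + 3.3 = 9.7 per hour.
Over the interval, μ = 9.7 × 0.75 = 7.275 (a 45-minute period = 0.75 hours).
P(N = 5) = e^(−7.275) · 7.275^5/5! ≈ 0.1176.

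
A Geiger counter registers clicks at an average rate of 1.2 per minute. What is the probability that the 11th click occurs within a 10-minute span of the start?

Over the interval, μ = 1.2 × 10 = 12 (a 10-minute span = 10 minutes).
The 11th arrival falls in the interval iff at least 11 events occur there: P(S_11 ≤ t) = P(N ≥ 11) = 1 − P(N ≤ 10) ≈ 0.6528.

0.6528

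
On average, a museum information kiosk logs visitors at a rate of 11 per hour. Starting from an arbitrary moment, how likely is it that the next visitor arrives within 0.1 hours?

Inter-arrival times are exponential with rate λ = 11 per hour.
P(T ≤ 0.1) = 1 − e^(−λt) = 1 − e^(−11 × 0.1) = 1 − e^(−1.1) ≈ 0.6671.

0.6671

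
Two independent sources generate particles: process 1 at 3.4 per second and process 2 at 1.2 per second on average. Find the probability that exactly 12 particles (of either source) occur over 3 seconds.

0.1011

Independent Poisson processes superpose: combined rate λ = 3.4 + 1.2 = 4.6 per second.
Over the interval, μ = 4.6 × 3 = 13.8 (3 seconds).
P(N = 12) = e^(−13.8) · 13.8^12/12! ≈ 0.1011.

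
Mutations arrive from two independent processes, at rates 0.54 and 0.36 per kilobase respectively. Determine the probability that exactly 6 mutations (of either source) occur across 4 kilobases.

Independent Poisson processes superpose: combined rate λ = 0.54 + 0.36 = 0.9 per kilobase.
Over the interval, μ = 0.9 × 4 = 3.6 (4 kilobases).
P(N = 6) = e^(−3.6) · 3.6^6/6! ≈ 0.0826.

0.0826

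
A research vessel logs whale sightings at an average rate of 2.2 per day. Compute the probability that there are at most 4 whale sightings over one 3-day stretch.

Over the interval, μ = 2.2 × 3 = 6.6 (a 3-day stretch = 3 days).
P(N ≤ 4) = Σ_{j=0}^{4} e^(−μ) μ^j/j! ≈ 0.2127.

0.2127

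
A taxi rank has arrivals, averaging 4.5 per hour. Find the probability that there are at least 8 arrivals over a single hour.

0.0866

With mean μ = 4.5 per hour,
P(N ≥ 8) = 1 − P(N ≤ 7) = 1 − Σ_{j=0}^{7} e^(−μ) μ^j/j! ≈ 0.0866.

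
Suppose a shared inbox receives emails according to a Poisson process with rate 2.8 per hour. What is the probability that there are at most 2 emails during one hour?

With mean μ = 2.8 per hour,
P(N ≤ 2) = Σ_{j=0}^{2} e^(−μ) μ^j/j! ≈ 0.4695.

0.4695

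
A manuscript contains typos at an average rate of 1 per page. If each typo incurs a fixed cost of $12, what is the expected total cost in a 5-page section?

$60

E[N] = 1 × 5 = 5 (a 5-page section = 5 pages); E[cost] = 5 × $12 = $60.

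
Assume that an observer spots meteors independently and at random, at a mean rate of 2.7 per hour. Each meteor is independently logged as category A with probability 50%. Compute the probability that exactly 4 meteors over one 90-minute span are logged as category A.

Thinning: the meteors that are logged as category A themselves form a Poisson process with rate 0.5 × 2.7 = 1.35 per hour.
Over the interval, μ = 1.35 × 1.5 = 2.025 (a 90-minute span = 1.5 hours).
P(N = 4) = e^(−2.025) · 2.025^4/4! ≈ 0.0925.

0.0925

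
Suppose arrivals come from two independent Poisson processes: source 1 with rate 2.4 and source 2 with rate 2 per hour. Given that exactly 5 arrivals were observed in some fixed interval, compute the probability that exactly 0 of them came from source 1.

0.0194

Given the total, each event is independently from source 1 with probability p = λ_1/(λ_1+λ_2) = 2.4/4.4 ≈ 0.5455.
So K ~ Binomial(5, 2.4/4.4): P(K = 0) = C(5,0) · (2.4/4.4)^0 · (2/4.4)^5 ≈ 0.0194.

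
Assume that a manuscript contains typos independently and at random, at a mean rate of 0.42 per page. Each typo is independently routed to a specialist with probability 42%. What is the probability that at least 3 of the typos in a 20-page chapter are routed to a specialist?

0.6843

Thinning: the typos that are routed to a specialist themselves form a Poisson process with rate 0.42 × 0.42 = 0.1764 per page.
Over the interval, μ = 0.1764 × 20 = 3.528 (a 20-page chapter = 20 pages).
P(N ≥ 3) = 1 − P(N ≤ 2) ≈ 0.6843.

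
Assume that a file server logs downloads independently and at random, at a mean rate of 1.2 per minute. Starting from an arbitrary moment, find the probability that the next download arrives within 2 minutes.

0.9093

Inter-arrival times are exponential with rate λ = 1.2 per minute.
P(T ≤ 2) = 1 − e^(−λt) = 1 − e^(−1.2 × 2) = 1 − e^(−2.4) ≈ 0.9093.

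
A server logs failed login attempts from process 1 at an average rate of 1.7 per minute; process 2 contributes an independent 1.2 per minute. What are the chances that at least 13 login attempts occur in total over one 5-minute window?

0.6889

Independent Poisson processes superpose: combined rate λ = 1.7 + 1.2 = 2.9 per minute.
Over the interval, μ = 2.9 × 5 = 14.5 (a 5-minute window = 5 minutes).
P(N ≥ 13) = 1 − P(N ≤ 12) ≈ 0.6889.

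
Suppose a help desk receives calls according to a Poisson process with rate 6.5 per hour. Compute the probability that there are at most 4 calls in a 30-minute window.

Over the interval, μ = 6.5 × 0.5 = 3.25 (a 30-minute window = 0.5 hours).
P(N ≤ 4) = Σ_{j=0}^{4} e^(−μ) μ^j/j! ≈ 0.7717.

0.7717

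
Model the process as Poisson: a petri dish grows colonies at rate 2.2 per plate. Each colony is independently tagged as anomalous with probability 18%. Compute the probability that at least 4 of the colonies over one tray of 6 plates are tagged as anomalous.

Thinning: the colonies that are tagged as anomalous themselves form a Poisson process with rate 0.18 × 2.2 = 0.396 per plate.
Over the interval, μ = 0.396 × 6 = 2.376 (a tray of 6 plates = 6 plates).
P(N ≥ 4) = 1 − P(N ≤ 3) ≈ 0.2163.

0.2163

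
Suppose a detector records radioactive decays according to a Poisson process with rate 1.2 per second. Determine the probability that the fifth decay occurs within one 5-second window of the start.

Over the interval, μ = 1.2 × 5 = 6 (a 5-second window = 5 seconds).
The fifth arrival falls in the interval iff at least 5 events occur there: P(S_5 ≤ t) = P(N ≥ 5) = 1 − P(N ≤ 4) ≈ 0.7149.

0.7149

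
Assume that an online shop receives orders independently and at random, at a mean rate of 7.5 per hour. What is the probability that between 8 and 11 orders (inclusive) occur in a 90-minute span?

Over the interval, μ = 7.5 × 1.5 = 11.25 (a 90-minute span = 1.5 hours).
P(8 ≤ N ≤ 11) = Σ_{j=8}^{11} e^(−11.25) · 11.25^j/j! ≈ 0.4217.

0.4217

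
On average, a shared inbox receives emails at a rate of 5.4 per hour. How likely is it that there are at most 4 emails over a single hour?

0.3733

With mean μ = 5.4 per hour,
P(N ≤ 4) = Σ_{j=0}^{4} e^(−μ) μ^j/j! ≈ 0.3733.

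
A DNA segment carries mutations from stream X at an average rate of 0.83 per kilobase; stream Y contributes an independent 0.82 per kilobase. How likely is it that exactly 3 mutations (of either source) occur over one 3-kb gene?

Independent Poisson processes superpose: combined rate λ = 0.83 + 0.82 = 1.65 per kilobase.
Over the interval, μ = 1.65 × 3 = 4.95 (a 3-kb gene = 3 kilobases).
P(N = 3) = e^(−4.95) · 4.95^3/3! ≈ 0.1432.

0.1432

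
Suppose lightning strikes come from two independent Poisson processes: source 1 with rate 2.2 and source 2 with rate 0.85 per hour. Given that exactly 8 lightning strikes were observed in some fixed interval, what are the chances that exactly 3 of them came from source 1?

Given the total, each event is independently from source 1 with probability p = λ_1/(λ_1+λ_2) = 2.2/3.05 ≈ 0.7213.
So K ~ Binomial(8, 2.2/3.05): P(K = 3) = C(8,3) · (2.2/3.05)^3 · (0.85/3.05)^5 ≈ 0.0353.

0.0353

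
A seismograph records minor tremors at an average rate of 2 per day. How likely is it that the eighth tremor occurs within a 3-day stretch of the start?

0.2560

Over the interval, μ = 2 × 3 = 6 (a 3-day stretch = 3 days).
The eighth arrival falls in the interval iff at least 8 events occur there: P(S_8 ≤ t) = P(N ≥ 8) = 1 − P(N ≤ 7) ≈ 0.2560.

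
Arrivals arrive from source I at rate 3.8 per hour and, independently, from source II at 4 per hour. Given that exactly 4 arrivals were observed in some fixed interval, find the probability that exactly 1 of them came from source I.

0.2628

Given the total, each event is independently from source I with probability p = λ_I/(λ_I+λ_II) = 3.8/7.8 ≈ 0.4872.
So K ~ Binomial(4, 3.8/7.8): P(K = 1) = C(4,1) · (3.8/7.8)^1 · (4/7.8)^3 ≈ 0.2628.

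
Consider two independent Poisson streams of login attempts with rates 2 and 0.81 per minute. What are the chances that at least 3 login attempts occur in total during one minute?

0.5329

Independent Poisson processes superpose: combined rate λ = 2 + 0.81 = 2.81 per minute.
So μ = 2.81.
P(N ≥ 3) = 1 − P(N ≤ 2) ≈ 0.5329.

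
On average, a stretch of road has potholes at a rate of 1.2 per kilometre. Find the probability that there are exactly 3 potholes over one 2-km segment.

Over the interval, μ = 1.2 × 2 = 2.4 (a 2-km segment = 2 kilometres).
P(N = 3) = e^(−μ) μ^3/3! = e^(−2.4) · 2.4^3/6 ≈ 0.2090.

0.2090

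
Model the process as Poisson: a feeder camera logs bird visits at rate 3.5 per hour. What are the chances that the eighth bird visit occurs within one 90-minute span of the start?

Over the interval, μ = 3.5 × 1.5 = 5.25 (a 90-minute span = 1.5 hours).
The eighth arrival falls in the interval iff at least 8 events occur there: P(S_8 ≤ t) = P(N ≥ 8) = 1 − P(N ≤ 7) ≈ 0.1608.

0.1608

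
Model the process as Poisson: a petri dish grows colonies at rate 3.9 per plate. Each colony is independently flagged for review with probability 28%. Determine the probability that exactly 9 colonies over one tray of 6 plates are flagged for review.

Thinning: the colonies that are flagged for review themselves form a Poisson process with rate 0.28 × 3.9 = 1.092 per plate.
Over the interval, μ = 1.092 × 6 = 6.552 (a tray of 6 plates = 6 plates).
P(N = 9) = e^(−6.552) · 6.552^9/9! ≈ 0.0875.

0.0875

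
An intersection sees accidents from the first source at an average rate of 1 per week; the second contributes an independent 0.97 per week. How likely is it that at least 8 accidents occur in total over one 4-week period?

Independent Poisson processes superpose: combined rate λ = 1 + 0.97 = 1.97 per week.
Over the interval, μ = 1.97 × 4 = 7.88 (a 4-week period = 4 weeks).
P(N ≥ 8) = 1 − P(N ≤ 7) ≈ 0.5302.

0.5302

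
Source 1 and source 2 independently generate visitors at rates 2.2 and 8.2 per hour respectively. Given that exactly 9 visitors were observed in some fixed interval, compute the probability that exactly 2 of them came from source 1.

Given the total, each event is independently from source 1 with probability p = λ_1/(λ_1+λ_2) = 2.2/10.4 ≈ 0.2115.
So K ~ Binomial(9, 2.2/10.4): P(K = 2) = C(9,2) · (2.2/10.4)^2 · (8.2/10.4)^7 ≈ 0.3052.

0.3052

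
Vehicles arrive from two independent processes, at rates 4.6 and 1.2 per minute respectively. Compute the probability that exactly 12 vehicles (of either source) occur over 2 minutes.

Independent Poisson processes superpose: combined rate λ = 4.6 + 1.2 = 5.8 per minute.
Over the interval, μ = 5.8 × 2 = 11.6 (2 minutes).
P(N = 12) = e^(−11.6) · 11.6^12/12! ≈ 0.1136.

0.1136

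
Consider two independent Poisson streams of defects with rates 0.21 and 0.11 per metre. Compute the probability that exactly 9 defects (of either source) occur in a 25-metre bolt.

0.1241

Independent Poisson processes superpose: combined rate λ = 0.21 + 0.11 = 0.32 per metre.
Over the interval, μ = 0.32 × 25 = 8 (a 25-metre bolt = 25 metres).
P(N = 9) = e^(−8) · 8^9/9! ≈ 0.1241.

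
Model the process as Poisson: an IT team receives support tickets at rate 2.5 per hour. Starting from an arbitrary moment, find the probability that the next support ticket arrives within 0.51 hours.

Inter-arrival times are exponential with rate λ = 2.5 per hour.
P(T ≤ 0.51) = 1 − e^(−λt) = 1 − e^(−2.5 × 0.51) = 1 − e^(−1.275) ≈ 0.7206.

0.7206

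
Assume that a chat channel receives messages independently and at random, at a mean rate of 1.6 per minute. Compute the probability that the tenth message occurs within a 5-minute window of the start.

0.2834

Over the interval, μ = 1.6 × 5 = 8 (a 5-minute window = 5 minutes).
The tenth arrival falls in the interval iff at least 10 events occur there: P(S_10 ≤ t) = P(N ≥ 10) = 1 − P(N ≤ 9) ≈ 0.2834.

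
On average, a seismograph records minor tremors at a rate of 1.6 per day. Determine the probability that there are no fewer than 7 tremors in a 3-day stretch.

0.2092

Over the interval, μ = 1.6 × 3 = 4.8 (a 3-day stretch = 3 days).
P(N ≥ 7) = 1 − P(N ≤ 6) = 1 − Σ_{j=0}^{6} e^(−μ) μ^j/j! ≈ 0.2092.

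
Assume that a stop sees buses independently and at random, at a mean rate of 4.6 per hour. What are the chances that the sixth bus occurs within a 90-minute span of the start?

Over the interval, μ = 4.6 × 1.5 = 6.9 (a 90-minute span = 1.5 hours).
The sixth arrival falls in the interval iff at least 6 events occur there: P(S_6 ≤ t) = P(N ≥ 6) = 1 − P(N ≤ 5) ≈ 0.6863.

0.6863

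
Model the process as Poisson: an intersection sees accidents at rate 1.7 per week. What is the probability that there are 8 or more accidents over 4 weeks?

0.3715

Over the interval, μ = 1.7 × 4 = 6.8 (4 weeks).
P(N ≥ 8) = 1 − P(N ≤ 7) = 1 − Σ_{j=0}^{7} e^(−μ) μ^j/j! ≈ 0.3715.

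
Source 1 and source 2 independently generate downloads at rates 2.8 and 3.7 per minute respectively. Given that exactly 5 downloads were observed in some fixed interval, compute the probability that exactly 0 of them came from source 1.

0.0598

Given the total, each event is independently from source 1 with probability p = λ_1/(λ_1+λ_2) = 2.8/6.5 ≈ 0.4308.
So K ~ Binomial(5, 2.8/6.5): P(K = 0) = C(5,0) · (2.8/6.5)^0 · (3.7/6.5)^5 ≈ 0.0598.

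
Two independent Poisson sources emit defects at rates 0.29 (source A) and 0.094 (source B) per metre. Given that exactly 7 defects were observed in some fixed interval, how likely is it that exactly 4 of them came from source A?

Given the total, each event is independently from source A with probability p = λ_A/(λ_A+λ_B) = 0.29/0.384 ≈ 0.7552.
So K ~ Binomial(7, 0.29/0.384): P(K = 4) = C(7,4) · (0.29/0.384)^4 · (0.094/0.384)^3 ≈ 0.1670.

0.1670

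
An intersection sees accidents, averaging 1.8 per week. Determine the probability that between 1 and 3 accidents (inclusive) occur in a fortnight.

Over the interval, μ = 1.8 × 2 = 3.6 (a fortnight = 2 weeks).
P(1 ≤ N ≤ 3) = Σ_{j=1}^{3} e^(−3.6) · 3.6^j/j! ≈ 0.4879.

0.4879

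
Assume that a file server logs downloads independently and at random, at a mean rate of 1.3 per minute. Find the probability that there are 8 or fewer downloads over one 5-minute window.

0.7916

Over the interval, μ = 1.3 × 5 = 6.5 (a 5-minute window = 5 minutes).
P(N ≤ 8) = Σ_{j=0}^{8} e^(−μ) μ^j/j! ≈ 0.7916.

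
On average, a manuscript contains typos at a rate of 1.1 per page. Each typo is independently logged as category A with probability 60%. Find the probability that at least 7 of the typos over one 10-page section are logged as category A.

Thinning: the typos that are logged as category A themselves form a Poisson process with rate 0.6 × 1.1 = 0.66 per page.
Over the interval, μ = 0.66 × 10 = 6.6 (a 10-page section = 10 pages).
P(N ≥ 7) = 1 − P(N ≤ 6) ≈ 0.4892.

0.4892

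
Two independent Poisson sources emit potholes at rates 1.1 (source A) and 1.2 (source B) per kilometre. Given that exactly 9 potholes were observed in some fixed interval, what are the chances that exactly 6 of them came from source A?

0.1428

Given the total, each event is independently from source A with probability p = λ_A/(λ_A+λ_B) = 1.1/2.3 ≈ 0.4783.
So K ~ Binomial(9, 1.1/2.3): P(K = 6) = C(9,6) · (1.1/2.3)^6 · (1.2/2.3)^3 ≈ 0.1428.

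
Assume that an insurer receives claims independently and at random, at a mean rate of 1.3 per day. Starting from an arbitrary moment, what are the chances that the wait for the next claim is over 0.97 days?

The wait for the next event is exponential with rate λ = 1.3 per day.
P(T > 0.97) = e^(−λt) = e^(−1.3 × 0.97) = e^(−1.261) ≈ 0.2834.

0.2834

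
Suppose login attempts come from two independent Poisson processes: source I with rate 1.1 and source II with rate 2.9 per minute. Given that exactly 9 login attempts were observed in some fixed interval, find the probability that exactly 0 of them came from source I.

0.0553

Given the total, each event is independently from source I with probability p = λ_I/(λ_I+λ_II) = 1.1/4 = 0.2750.
So K ~ Binomial(9, 1.1/4): P(K = 0) = C(9,0) · (1.1/4)^0 · (2.9/4)^9 ≈ 0.0553.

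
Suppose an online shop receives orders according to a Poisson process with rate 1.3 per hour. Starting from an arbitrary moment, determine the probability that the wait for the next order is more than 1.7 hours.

0.1097

The wait for the next event is exponential with rate λ = 1.3 per hour.
P(T > 1.7) = e^(−λt) = e^(−1.3 × 1.7) = e^(−2.21) ≈ 0.1097.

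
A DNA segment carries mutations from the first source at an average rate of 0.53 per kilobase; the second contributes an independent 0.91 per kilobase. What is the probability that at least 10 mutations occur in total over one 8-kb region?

0.7132

Independent Poisson processes superpose: combined rate λ = 0.53 + 0.91 = 1.44 per kilobase.
Over the interval, μ = 1.44 × 8 = 11.52 (an 8-kb region = 8 kilobases).
P(N ≥ 10) = 1 − P(N ≤ 9) ≈ 0.7132.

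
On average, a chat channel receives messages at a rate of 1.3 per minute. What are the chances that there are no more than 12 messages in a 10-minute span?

Over the interval, μ = 1.3 × 10 = 13 (a 10-minute span = 10 minutes).
P(N ≤ 12) = Σ_{j=0}^{12} e^(−μ) μ^j/j! ≈ 0.4631.

0.4631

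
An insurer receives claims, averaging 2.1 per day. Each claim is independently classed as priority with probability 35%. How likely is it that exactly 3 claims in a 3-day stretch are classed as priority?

0.1970

Thinning: the claims that are classed as priority themselves form a Poisson process with rate 0.35 × 2.1 = 0.735 per day.
Over the interval, μ = 0.735 × 3 = 2.205 (a 3-day stretch = 3 days).
P(N = 3) = e^(−2.205) · 2.205^3/3! ≈ 0.1970.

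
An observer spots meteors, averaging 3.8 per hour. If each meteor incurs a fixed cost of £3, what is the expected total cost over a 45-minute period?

E[N] = 3.8 × 0.75 = 2.85 (a 45-minute period = 0.75 hours); E[cost] = 2.85 × £3 = £8.55.

£8.55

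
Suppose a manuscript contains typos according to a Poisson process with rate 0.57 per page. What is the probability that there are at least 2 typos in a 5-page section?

0.7773

Over the interval, μ = 0.57 × 5 = 2.85 (a 5-page section = 5 pages).
P(N ≥ 2) = 1 − P(N ≤ 1) = 1 − Σ_{j=0}^{1} e^(−μ) μ^j/j! ≈ 0.7773.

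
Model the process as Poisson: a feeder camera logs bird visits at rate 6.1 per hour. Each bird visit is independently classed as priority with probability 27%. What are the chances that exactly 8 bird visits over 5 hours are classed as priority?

Thinning: the bird visits that are classed as priority themselves form a Poisson process with rate 0.27 × 6.1 = 1.647 per hour.
Over the interval, μ = 1.647 × 5 = 8.235 (5 hours).
P(N = 8) = e^(−8.235) · 8.235^8/8! ≈ 0.1391.

0.1391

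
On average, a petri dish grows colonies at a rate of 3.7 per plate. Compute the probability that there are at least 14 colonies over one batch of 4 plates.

0.6174

Over the interval, μ = 3.7 × 4 = 14.8 (a batch of 4 plates = 4 plates).
P(N ≥ 14) = 1 − P(N ≤ 13) = 1 − Σ_{j=0}^{13} e^(−μ) μ^j/j! ≈ 0.6174.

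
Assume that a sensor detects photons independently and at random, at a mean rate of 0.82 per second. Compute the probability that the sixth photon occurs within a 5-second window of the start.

Over the interval, μ = 0.82 × 5 = 4.1 (a 5-second window = 5 seconds).
The sixth arrival falls in the interval iff at least 6 events occur there: P(S_6 ≤ t) = P(N ≥ 6) = 1 − P(N ≤ 5) ≈ 0.2307.

0.2307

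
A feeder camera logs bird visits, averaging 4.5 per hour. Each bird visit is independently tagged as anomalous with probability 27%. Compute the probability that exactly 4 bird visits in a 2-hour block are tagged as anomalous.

0.1279

Thinning: the bird visits that are tagged as anomalous themselves form a Poisson process with rate 0.27 × 4.5 = 1.215 per hour.
Over the interval, μ = 1.215 × 2 = 2.43 (a 2-hour block = 2 hours).
P(N = 4) = e^(−2.43) · 2.43^4/4! ≈ 0.1279.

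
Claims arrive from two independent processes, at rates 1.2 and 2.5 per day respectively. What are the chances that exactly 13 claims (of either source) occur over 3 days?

0.0942

Independent Poisson processes superpose: combined rate λ = 1.2 + 2.5 = 3.7 per day.
Over the interval, μ = 3.7 × 3 = 11.1 (3 days).
P(N = 13) = e^(−11.1) · 11.1^13/13! ≈ 0.0942.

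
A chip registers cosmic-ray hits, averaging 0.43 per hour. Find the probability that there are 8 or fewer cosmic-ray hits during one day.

Over the interval, μ = 0.43 × 24 = 10.32 (a day = 24 hours).
P(N ≤ 8) = Σ_{j=0}^{8} e^(−μ) μ^j/j! ≈ 0.2980.

0.2980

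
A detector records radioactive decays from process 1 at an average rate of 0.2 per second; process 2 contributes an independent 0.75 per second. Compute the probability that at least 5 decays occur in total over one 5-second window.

0.5146

Independent Poisson processes superpose: combined rate λ = 0.2 + 0.75 = 0.95 per second.
Over the interval, μ = 0.95 × 5 = 4.75 (a 5-second window = 5 seconds).
P(N ≥ 5) = 1 − P(N ≤ 4) ≈ 0.5146.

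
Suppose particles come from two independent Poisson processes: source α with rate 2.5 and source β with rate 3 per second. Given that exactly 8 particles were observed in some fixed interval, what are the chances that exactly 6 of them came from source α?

0.0735

Given the total, each event is independently from source α with probability p = λ_α/(λ_α+λ_β) = 2.5/5.5 ≈ 0.4545.
So K ~ Binomial(8, 2.5/5.5): P(K = 6) = C(8,6) · (2.5/5.5)^6 · (3/5.5)^2 ≈ 0.0735.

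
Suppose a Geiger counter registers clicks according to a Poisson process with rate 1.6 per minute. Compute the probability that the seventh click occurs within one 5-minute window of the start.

Over the interval, μ = 1.6 × 5 = 8 (a 5-minute window = 5 minutes).
The seventh arrival falls in the interval iff at least 7 events occur there: P(S_7 ≤ t) = P(N ≥ 7) = 1 − P(N ≤ 6) ≈ 0.6866.

0.6866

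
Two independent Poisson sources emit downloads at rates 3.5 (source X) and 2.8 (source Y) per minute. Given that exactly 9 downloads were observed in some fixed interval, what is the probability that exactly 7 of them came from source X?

0.1162

Given the total, each event is independently from source X with probability p = λ_X/(λ_X+λ_Y) = 3.5/6.3 ≈ 0.5556.
So K ~ Binomial(9, 3.5/6.3): P(K = 7) = C(9,7) · (3.5/6.3)^7 · (2.8/6.3)^2 ≈ 0.1162.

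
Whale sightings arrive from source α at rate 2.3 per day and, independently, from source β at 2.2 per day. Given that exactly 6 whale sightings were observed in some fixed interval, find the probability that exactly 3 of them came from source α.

Given the total, each event is independently from source α with probability p = λ_α/(λ_α+λ_β) = 2.3/4.5 ≈ 0.5111.
So K ~ Binomial(6, 2.3/4.5): P(K = 3) = C(6,3) · (2.3/4.5)^3 · (2.2/4.5)^3 ≈ 0.3120.

0.3120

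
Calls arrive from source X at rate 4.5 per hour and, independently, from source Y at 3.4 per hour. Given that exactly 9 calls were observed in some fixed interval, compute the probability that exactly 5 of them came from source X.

Given the total, each event is independently from source X with probability p = λ_X/(λ_X+λ_Y) = 4.5/7.9 ≈ 0.5696.
So K ~ Binomial(9, 4.5/7.9): P(K = 5) = C(9,5) · (4.5/7.9)^5 · (3.4/7.9)^4 ≈ 0.2592.

0.2592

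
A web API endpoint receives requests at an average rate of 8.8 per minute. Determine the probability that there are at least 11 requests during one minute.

With mean μ = 8.8 per minute,
P(N ≥ 11) = 1 − P(N ≤ 10) = 1 − Σ_{j=0}^{10} e^(−μ) μ^j/j! ≈ 0.2706.

0.2706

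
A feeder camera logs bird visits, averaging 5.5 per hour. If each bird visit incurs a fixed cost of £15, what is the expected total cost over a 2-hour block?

E[N] = 5.5 × 2 = 11 (a 2-hour block = 2 hours); E[cost] = 11 × £15 = £165.

£165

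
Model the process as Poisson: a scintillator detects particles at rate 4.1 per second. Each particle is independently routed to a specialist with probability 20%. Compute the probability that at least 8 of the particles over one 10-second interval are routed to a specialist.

Thinning: the particles that are routed to a specialist themselves form a Poisson process with rate 0.2 × 4.1 = 0.82 per second.
Over the interval, μ = 0.82 × 10 = 8.2 (a 10-second interval = 10 seconds).
P(N ≥ 8) = 1 − P(N ≤ 7) ≈ 0.5746.

0.5746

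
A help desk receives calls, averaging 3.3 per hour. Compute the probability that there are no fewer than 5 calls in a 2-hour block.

Over the interval, μ = 3.3 × 2 = 6.6 (a 2-hour block = 2 hours).
P(N ≥ 5) = 1 − P(N ≤ 4) = 1 − Σ_{j=0}^{4} e^(−μ) μ^j/j! ≈ 0.7873.

0.7873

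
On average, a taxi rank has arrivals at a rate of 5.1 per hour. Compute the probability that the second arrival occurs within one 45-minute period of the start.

0.8947

Over the interval, μ = 5.1 × 0.75 = 3.825 (a 45-minute period = 0.75 hours).
The second arrival falls in the interval iff at least 2 events occur there: P(S_2 ≤ t) = P(N ≥ 2) = 1 − P(N ≤ 1) ≈ 0.8947.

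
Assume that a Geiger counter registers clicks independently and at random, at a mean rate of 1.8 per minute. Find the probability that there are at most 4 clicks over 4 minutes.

Over the interval, μ = 1.8 × 4 = 7.2 (4 minutes).
P(N ≤ 4) = Σ_{j=0}^{4} e^(−μ) μ^j/j! ≈ 0.1555.

0.1555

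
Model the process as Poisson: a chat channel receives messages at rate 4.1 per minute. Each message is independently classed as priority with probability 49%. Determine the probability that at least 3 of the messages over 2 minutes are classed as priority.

0.7645

Thinning: the messages that are classed as priority themselves form a Poisson process with rate 0.49 × 4.1 = 2.009 per minute.
Over the interval, μ = 2.009 × 2 = 4.018 (2 minutes).
P(N ≥ 3) = 1 − P(N ≤ 2) ≈ 0.7645.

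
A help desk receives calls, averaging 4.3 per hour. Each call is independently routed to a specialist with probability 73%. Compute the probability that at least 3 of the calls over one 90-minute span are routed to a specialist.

0.8486

Thinning: the calls that are routed to a specialist themselves form a Poisson process with rate 0.73 × 4.3 = 3.139 per hour.
Over the interval, μ = 3.139 × 1.5 = 4.7085 (a 90-minute span = 1.5 hours).
P(N ≥ 3) = 1 − P(N ≤ 2) ≈ 0.8486.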